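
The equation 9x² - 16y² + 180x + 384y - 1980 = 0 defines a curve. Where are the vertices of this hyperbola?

(-18, 12) and (-2, 12)

Rearranging, 9(x² + 20x) -16(y² - 24y) = 1980.
Complete the square in x and y: 9(x + 10)² -16(y - 12)² = 1980 + 900 - 2304 = 576
Divide by 576: (x + 10)²/64 - (y - 12)²/36 = 1
Hyperbola, center (-10, 12), transverse axis horizontal; a² = 64, b² = 36.
a = 8. Vertices at (h ± a, k).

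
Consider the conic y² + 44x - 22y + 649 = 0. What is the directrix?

Only y is squared. Complete the square in y: (y - 11)² = -44(x + 12).
Vertex (-12, 11); 4p = -44 so p = -11. Opens left.
Directrix is the vertical line x = h − p = -12 − (-11) = -1.

x = -1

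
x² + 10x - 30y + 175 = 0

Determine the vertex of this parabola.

Only x is squared. Complete the square in x: (x + 5)² = 30(y - 5).
Vertex (-5, 5); 4p = 30 so p = 15/2. Opens up.

(-5, 5)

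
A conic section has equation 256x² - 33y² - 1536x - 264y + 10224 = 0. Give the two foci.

Rearranging, 256(x² - 6x) -33(y² + 8y) = -10224.
Completing the square gives 256(x - 3)² -33(y + 4)² = -10224 + 2304 - 528 = -8448.
Divide by -8448: (y + 4)²/256 - (x - 3)²/33 = 1
Hyperbola, center (3, -4), transverse axis vertical; a² = 256, b² = 33.
c² = a² + b² = 256 + 33 = 289, so c = 17.
Foci lie on the vertical axis through the center: (h, k ± c).

(3, -21) and (3, 13)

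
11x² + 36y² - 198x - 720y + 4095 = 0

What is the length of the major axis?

Group the x- and y-terms: 11(x² - 18x) + 36(y² - 20y) = -4095
Completing the square gives 11(x - 9)² + 36(y - 10)² = -4095 + 891 + 3600 = 396.
Divide through by 396 to get (x - 9)²/36 + (y - 10)²/11 = 1.
Ellipse, center (9, 10), major axis horizontal; a² = 36, b² = 11.
a² = 36 so a = 6; the major axis has length 2a = 12.

12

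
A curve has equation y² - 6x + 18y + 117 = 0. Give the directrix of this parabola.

Only y is squared. Complete the square in y: (y + 9)² = 6(x - 6).
Vertex (6, -9); 4p = 6 so p = 3/2. Opens right.
Directrix is the vertical line x = h − p = 6 − (3/2) = 9/2.

x = 9/2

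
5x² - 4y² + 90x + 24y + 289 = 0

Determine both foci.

Group the x- and y-terms: 5(x² + 18x) -4(y² - 6y) = -289
Complete the square: 5(x + 9)² -4(y - 3)² = -289 + 405 - 36 = 80
Divide by 80: (x + 9)²/16 - (y - 3)²/20 = 1
Hyperbola, center (-9, 3), transverse axis horizontal; a² = 16, b² = 20.
c² = a² + b² = 16 + 20 = 36, so c = 6.
Foci lie on the horizontal axis through the center: (h ± c, k).

(-15, 3) and (-3, 3)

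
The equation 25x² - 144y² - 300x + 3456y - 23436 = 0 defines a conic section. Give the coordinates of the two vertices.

(-6, 12) and (18, 12)

Group: 25(x² - 12x) -144(y² - 24y) = 23436
Complete the square: 25(x - 6)² -144(y - 12)² = 23436 + 900 - 20736 = 3600
Dividing both sides by 3600: (x - 6)²/144 - (y - 12)²/25 = 1
Hyperbola, center (6, 12), transverse axis horizontal; a² = 144, b² = 25.
a = 12. Vertices at (h ± a, k).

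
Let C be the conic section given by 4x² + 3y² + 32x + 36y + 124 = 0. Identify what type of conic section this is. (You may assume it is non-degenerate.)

No xy term. Coefficients of x² and y² are A = 4, C = 3.
A and C have the same sign but A ≠ C ⇒ ellipse.

ellipse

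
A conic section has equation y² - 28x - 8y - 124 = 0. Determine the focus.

(2, 4)

Only y is squared. Complete the square in y: (y - 4)² = 28(x + 5).
Vertex (-5, 4); 4p = 28 so p = 7. Opens right.
Focus is p units from the vertex along the axis: (h + p, k).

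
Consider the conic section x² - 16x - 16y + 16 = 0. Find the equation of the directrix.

Only x is squared. Complete the square in x: (x - 8)² = 16(y + 3).
Vertex (8, -3); 4p = 16 so p = 4. Opens up.
Directrix is the horizontal line y = k − p = -3 − (4) = -7.

y = -7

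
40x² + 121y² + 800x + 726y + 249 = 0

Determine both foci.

(-19, -3) and (-1, -3)

40(x² + 20x) + 121(y² + 6y) = -249
Completing the square gives 40(x + 10)² + 121(y + 3)² = -249 + 4000 + 1089 = 4840.
Divide by 4840: (x + 10)²/121 + (y + 3)²/40 = 1
Ellipse, center (-10, -3), major axis horizontal; a² = 121, b² = 40.
c² = a² - b² = 121 - 40 = 81, so c = 9.
Foci lie on the horizontal axis through the center: (h ± c, k).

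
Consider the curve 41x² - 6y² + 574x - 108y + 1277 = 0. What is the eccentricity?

Group: 41(x² + 14x) -6(y² + 18y) = -1277
41(x + 7)² -6(y + 9)² = -1277 + 2009 - 486 = 246
Divide by 246: (x + 7)²/6 - (y + 9)²/41 = 1
Hyperbola, center (-7, -9), transverse axis horizontal; a² = 6, b² = 41.
c² = a² + b² = 47, so c = √47.
e = c/a = √47/√6 = √282/6.

e = √282/6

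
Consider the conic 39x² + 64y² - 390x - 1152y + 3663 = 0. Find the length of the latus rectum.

39/4

Group the x- and y-terms: 39(x² - 10x) + 64(y² - 18y) = -3663
Complete the square in x and y: 39(x - 5)² + 64(y - 9)² = -3663 + 975 + 5184 = 2496
Divide by 2496: (x - 5)²/64 + (y - 9)²/39 = 1
Ellipse, center (5, 9), major axis horizontal; a² = 64, b² = 39.
Latus rectum length = 2b²/a = 2·39/8 = 39/4.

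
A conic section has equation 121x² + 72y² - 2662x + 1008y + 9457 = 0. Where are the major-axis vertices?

Group the x- and y-terms: 121(x² - 22x) + 72(y² + 14y) = -9457
Complete the square: 121(x - 11)² + 72(y + 7)² = -9457 + 14641 + 3528 = 8712
Dividing both sides by 8712: (x - 11)²/72 + (y + 7)²/121 = 1
Ellipse, center (11, -7), major axis vertical; a² = 121, b² = 72.
a = 11. Vertices at (h, k ± a).

(11, -18) and (11, 4)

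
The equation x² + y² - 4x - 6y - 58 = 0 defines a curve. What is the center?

Group the x- and y-terms: (x² - 4x) + (y² - 6y) = 58
Completing the square gives (x - 2)² + (y - 3)² = 58 + 4 + 9 = 71.
So (x - 2)² + (y - 3)² = 71.
Circle centered at (2, 3) with r² = 71.

(2, 3)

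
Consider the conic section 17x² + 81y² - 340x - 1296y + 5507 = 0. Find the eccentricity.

e = 8/9

Group: 17(x² - 20x) + 81(y² - 16y) = -5507
Complete the square in x and y: 17(x - 10)² + 81(y - 8)² = -5507 + 1700 + 5184 = 1377
Divide by 1377: (x - 10)²/81 + (y - 8)²/17 = 1
Ellipse, center (10, 8), major axis horizontal; a² = 81, b² = 17.
c² = a² - b² = 64, so c = 8.
e = c/a = 8/9.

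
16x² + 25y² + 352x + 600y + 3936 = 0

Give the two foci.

(-17, -12) and (-5, -12)

Group the x- and y-terms: 16(x² + 22x) + 25(y² + 24y) = -3936
Complete the square: 16(x + 11)² + 25(y + 12)² = -3936 + 1936 + 3600 = 1600
Dividing both sides by 1600: (x + 11)²/100 + (y + 12)²/64 = 1
Ellipse, center (-11, -12), major axis horizontal; a² = 100, b² = 64.
c² = a² - b² = 100 - 64 = 36, so c = 6.
Foci lie on the horizontal axis through the center: (h ± c, k).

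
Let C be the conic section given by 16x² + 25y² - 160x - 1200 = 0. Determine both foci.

(-1, 0) and (11, 0)

Collect terms: 16(x² - 10x) + 25y² = 1200
Complete the square in x and y: 16(x - 5)² + 25y² = 1200 + 400 + 0 = 1600
Dividing both sides by 1600: (x - 5)²/100 + y²/64 = 1
Ellipse, center (5, 0), major axis horizontal; a² = 100, b² = 64.
c² = a² - b² = 100 - 64 = 36, so c = 6.
Foci lie on the horizontal axis through the center: (h ± c, k).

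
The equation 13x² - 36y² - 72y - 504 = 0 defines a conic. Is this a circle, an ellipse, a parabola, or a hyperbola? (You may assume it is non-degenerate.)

No xy term. Coefficients of x² and y² are A = 13, C = -36.
A and C have opposite signs ⇒ hyperbola.

hyperbola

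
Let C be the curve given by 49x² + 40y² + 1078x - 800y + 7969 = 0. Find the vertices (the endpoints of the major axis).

Rearranging, 49(x² + 22x) + 40(y² - 20y) = -7969.
Complete the square in x and y: 49(x + 11)² + 40(y - 10)² = -7969 + 5929 + 4000 = 1960
Divide by 1960: (x + 11)²/40 + (y - 10)²/49 = 1
Ellipse, center (-11, 10), major axis vertical; a² = 49, b² = 40.
a = 7. Vertices at (h, k ± a).

(-11, 3) and (-11, 17)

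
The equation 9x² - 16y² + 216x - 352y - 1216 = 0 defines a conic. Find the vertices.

(-20, -11) and (-4, -11)

Group the x- and y-terms: 9(x² + 24x) -16(y² + 22y) = 1216
9(x + 12)² -16(y + 11)² = 1216 + 1296 - 1936 = 576
Dividing both sides by 576: (x + 12)²/64 - (y + 11)²/36 = 1
Hyperbola, center (-12, -11), transverse axis horizontal; a² = 64, b² = 36.
a = 8. Vertices at (h ± a, k).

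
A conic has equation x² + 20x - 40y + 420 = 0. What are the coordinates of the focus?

Only x is squared. Complete the square in x: (x + 10)² = 40(y - 8).
Vertex (-10, 8); 4p = 40 so p = 10. Opens up.
Focus is p units from the vertex along the axis: (h, k + p).

(-10, 18)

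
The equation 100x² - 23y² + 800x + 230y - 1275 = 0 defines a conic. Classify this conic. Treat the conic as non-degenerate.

No xy term. Coefficients of x² and y² are A = 100, C = -23.
A and C have opposite signs ⇒ hyperbola.

hyperbola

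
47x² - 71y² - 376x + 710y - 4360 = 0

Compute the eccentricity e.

47(x² - 8x) -71(y² - 10y) = 4360
47(x - 4)² -71(y - 5)² = 4360 + 752 - 1775 = 3337
Divide by 3337: (x - 4)²/71 - (y - 5)²/47 = 1
Hyperbola, center (4, 5), transverse axis horizontal; a² = 71, b² = 47.
c² = a² + b² = 118, so c = √118.
e = c/a = √118/√71 = √8378/71.

e = √8378/71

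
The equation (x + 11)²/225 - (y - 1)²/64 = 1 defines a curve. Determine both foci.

Center (-11, 1). The positive term is the x-term, so the transverse axis is horizontal; a² = 225, b² = 64.
c² = a² + b² = 225 + 64 = 289, so c = 17.
Foci lie on the horizontal axis through the center: (h ± c, k).

(-28, 1) and (6, 1)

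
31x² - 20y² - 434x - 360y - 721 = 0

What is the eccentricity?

e = √255/10

Group the x- and y-terms: 31(x² - 14x) -20(y² + 18y) = 721
Complete the square in x and y: 31(x - 7)² -20(y + 9)² = 721 + 1519 - 1620 = 620
Dividing both sides by 620: (x - 7)²/20 - (y + 9)²/31 = 1
Hyperbola, center (7, -9), transverse axis horizontal; a² = 20, b² = 31.
c² = a² + b² = 51, so c = √51.
e = c/a = √51/2√5 = √255/10.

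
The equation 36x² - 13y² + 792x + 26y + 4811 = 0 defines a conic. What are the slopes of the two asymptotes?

6√13/13 and -6√13/13

Group the x- and y-terms: 36(x² + 22x) -13(y² - 2y) = -4811
Complete the square: 36(x + 11)² -13(y - 1)² = -4811 + 4356 - 13 = -468
Divide through by -468 to get (y - 1)²/36 - (x + 11)²/13 = 1.
Hyperbola, center (-11, 1), transverse axis vertical; a² = 36, b² = 13.
For a vertical hyperbola the asymptotes have slope ±a/b.
Here that is ±6/√13 = ±6√13/13.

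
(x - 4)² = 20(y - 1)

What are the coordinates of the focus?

(4, 6)

Vertex (4, 1); 4p = 20 so p = 5. Opens up.
Focus is p units from the vertex along the axis: (h, k + p).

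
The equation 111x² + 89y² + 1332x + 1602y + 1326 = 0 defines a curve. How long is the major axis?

2√111

Rearranging, 111(x² + 12x) + 89(y² + 18y) = -1326.
111(x + 6)² + 89(y + 9)² = -1326 + 3996 + 7209 = 9879
Dividing both sides by 9879: (x + 6)²/89 + (y + 9)²/111 = 1
Ellipse, center (-6, -9), major axis vertical; a² = 111, b² = 89.
a² = 111 so a = √111; the major axis has length 2a = 2√111.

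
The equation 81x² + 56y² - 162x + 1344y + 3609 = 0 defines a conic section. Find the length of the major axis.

Group: 81(x² - 2x) + 56(y² + 24y) = -3609
Complete the square: 81(x - 1)² + 56(y + 12)² = -3609 + 81 + 8064 = 4536
Divide by 4536: (x - 1)²/56 + (y + 12)²/81 = 1
Ellipse, center (1, -12), major axis vertical; a² = 81, b² = 56.
a² = 81 so a = 9; the major axis has length 2a = 18.

18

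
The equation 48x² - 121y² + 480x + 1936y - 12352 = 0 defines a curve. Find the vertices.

(-16, 8) and (6, 8)

48(x² + 10x) -121(y² - 16y) = 12352
Complete the square: 48(x + 5)² -121(y - 8)² = 12352 + 1200 - 7744 = 5808
Divide by 5808: (x + 5)²/121 - (y - 8)²/48 = 1
Hyperbola, center (-5, 8), transverse axis horizontal; a² = 121, b² = 48.
a = 11. Vertices at (h ± a, k).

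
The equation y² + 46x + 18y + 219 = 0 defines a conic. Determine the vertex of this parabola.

Only y is squared. Complete the square in y: (y + 9)² = -46(x + 3).
Vertex (-3, -9); 4p = -46 so p = -23/2. Opens left.

(-3, -9)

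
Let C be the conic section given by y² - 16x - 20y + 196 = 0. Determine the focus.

Only y is squared. Complete the square in y: (y - 10)² = 16(x - 6).
Vertex (6, 10); 4p = 16 so p = 4. Opens right.
Focus is p units from the vertex along the axis: (h + p, k).

(10, 10)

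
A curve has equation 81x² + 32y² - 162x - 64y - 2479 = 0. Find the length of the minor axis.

8√2

81(x² - 2x) + 32(y² - 2y) = 2479
Complete the square in x and y: 81(x - 1)² + 32(y - 1)² = 2479 + 81 + 32 = 2592
Divide by 2592: (x - 1)²/32 + (y - 1)²/81 = 1
Ellipse, center (1, 1), major axis vertical; a² = 81, b² = 32.
b² = 32 so b = 4√2; the minor axis has length 2b = 8√2.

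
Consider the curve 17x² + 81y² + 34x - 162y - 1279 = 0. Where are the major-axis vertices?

Group: 17(x² + 2x) + 81(y² - 2y) = 1279
Complete the square: 17(x + 1)² + 81(y - 1)² = 1279 + 17 + 81 = 1377
Divide through by 1377 to get (x + 1)²/81 + (y - 1)²/17 = 1.
Ellipse, center (-1, 1), major axis horizontal; a² = 81, b² = 17.
a = 9. Vertices at (h ± a, k).

(-10, 1) and (8, 1)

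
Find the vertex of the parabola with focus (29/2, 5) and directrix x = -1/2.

The vertex is the midpoint between the focus and the directrix along the axis of symmetry.
Axis is horizontal (directrix is vertical). Vertex x-coordinate = (29/2 + (-1/2))/2 = 7; y-coordinate = 5.

(7, 5)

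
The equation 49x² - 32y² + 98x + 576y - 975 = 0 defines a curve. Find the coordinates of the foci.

(-1, 0) and (-1, 18)

Rearranging, 49(x² + 2x) -32(y² - 18y) = 975.
49(x + 1)² -32(y - 9)² = 975 + 49 - 2592 = -1568
Dividing both sides by -1568: (y - 9)²/49 - (x + 1)²/32 = 1
Hyperbola, center (-1, 9), transverse axis vertical; a² = 49, b² = 32.
c² = a² + b² = 49 + 32 = 81, so c = 9.
Foci lie on the vertical axis through the center: (h, k ± c).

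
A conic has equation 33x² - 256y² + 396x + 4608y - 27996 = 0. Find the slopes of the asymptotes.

Group the x- and y-terms: 33(x² + 12x) -256(y² - 18y) = 27996
Complete the square: 33(x + 6)² -256(y - 9)² = 27996 + 1188 - 20736 = 8448
Divide through by 8448 to get (x + 6)²/256 - (y - 9)²/33 = 1.
Hyperbola, center (-6, 9), transverse axis horizontal; a² = 256, b² = 33.
For a horizontal hyperbola the asymptotes have slope ±b/a.
Here that is ±√33/16.

√33/16 and -√33/16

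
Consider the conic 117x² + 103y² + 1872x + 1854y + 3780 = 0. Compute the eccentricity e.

e = √182/39

Collect terms: 117(x² + 16x) + 103(y² + 18y) = -3780
117(x + 8)² + 103(y + 9)² = -3780 + 7488 + 8343 = 12051
Divide by 12051: (x + 8)²/103 + (y + 9)²/117 = 1
Ellipse, center (-8, -9), major axis vertical; a² = 117, b² = 103.
c² = a² - b² = 14, so c = √14.
e = c/a = √14/3√13 = √182/39.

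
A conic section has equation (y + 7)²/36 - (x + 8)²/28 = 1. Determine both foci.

Center (-8, -7). The positive term is the y-term, so the transverse axis is vertical; a² = 36, b² = 28.
c² = a² + b² = 36 + 28 = 64, so c = 8.
Foci lie on the vertical axis through the center: (h, k ± c).

(-8, -15) and (-8, 1)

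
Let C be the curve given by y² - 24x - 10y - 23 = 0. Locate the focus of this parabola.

(4, 5)

Only y is squared. Complete the square in y: (y - 5)² = 24(x + 2).
Vertex (-2, 5); 4p = 24 so p = 6. Opens right.
Focus is p units from the vertex along the axis: (h + p, k).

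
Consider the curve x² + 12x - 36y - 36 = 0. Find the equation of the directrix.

Only x is squared. Complete the square in x: (x + 6)² = 36(y + 2).
Vertex (-6, -2); 4p = 36 so p = 9. Opens up.
Directrix is the horizontal line y = k − p = -2 − (9) = -11.

y = -11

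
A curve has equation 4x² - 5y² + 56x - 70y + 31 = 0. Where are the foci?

(-7, -13) and (-7, -1)

Rearranging, 4(x² + 14x) -5(y² + 14y) = -31.
Complete the square in x and y: 4(x + 7)² -5(y + 7)² = -31 + 196 - 245 = -80
Divide by -80: (y + 7)²/16 - (x + 7)²/20 = 1
Hyperbola, center (-7, -7), transverse axis vertical; a² = 16, b² = 20.
c² = a² + b² = 16 + 20 = 36, so c = 6.
Foci lie on the vertical axis through the center: (h, k ± c).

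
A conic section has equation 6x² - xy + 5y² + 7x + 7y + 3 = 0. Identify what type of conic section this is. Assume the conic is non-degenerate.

ellipse

A = 6, B = -1, C = 5.
Discriminant B² − 4AC = (-1)² − 4·6·5 = -119.
B² − 4AC < 0 ⇒ ellipse.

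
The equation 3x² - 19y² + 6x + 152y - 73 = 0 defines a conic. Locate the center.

(-1, 4)

Group the x- and y-terms: 3(x² + 2x) -19(y² - 8y) = 73
3(x + 1)² -19(y - 4)² = 73 + 3 - 304 = -228
Divide through by -228 to get (y - 4)²/12 - (x + 1)²/76 = 1.
Hyperbola with center (-1, 4).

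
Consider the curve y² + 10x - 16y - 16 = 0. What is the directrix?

x = 21/2

Only y is squared. Complete the square in y: (y - 8)² = -10(x - 8).
Vertex (8, 8); 4p = -10 so p = -5/2. Opens left.
Directrix is the vertical line x = h − p = 8 − (-5/2) = 21/2.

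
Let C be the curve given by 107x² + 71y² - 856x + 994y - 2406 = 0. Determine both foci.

(4, -13) and (4, -1)

107(x² - 8x) + 71(y² + 14y) = 2406
107(x - 4)² + 71(y + 7)² = 2406 + 1712 + 3479 = 7597
Divide by 7597: (x - 4)²/71 + (y + 7)²/107 = 1
Ellipse, center (4, -7), major axis vertical; a² = 107, b² = 71.
c² = a² - b² = 107 - 71 = 36, so c = 6.
Foci lie on the vertical axis through the center: (h, k ± c).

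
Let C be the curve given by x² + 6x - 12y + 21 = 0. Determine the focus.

Only x is squared. Complete the square in x: (x + 3)² = 12(y - 1).
Vertex (-3, 1); 4p = 12 so p = 3. Opens up.
Focus is p units from the vertex along the axis: (h, k + p).

(-3, 4)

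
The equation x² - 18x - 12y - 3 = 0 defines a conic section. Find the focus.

(9, -4)

Only x is squared. Complete the square in x: (x - 9)² = 12(y + 7).
Vertex (9, -7); 4p = 12 so p = 3. Opens up.
Focus is p units from the vertex along the axis: (h, k + p).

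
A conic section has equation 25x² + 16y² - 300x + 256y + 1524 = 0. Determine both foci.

(6, -11) and (6, -5)

Collect terms: 25(x² - 12x) + 16(y² + 16y) = -1524
Complete the square in x and y: 25(x - 6)² + 16(y + 8)² = -1524 + 900 + 1024 = 400
Divide through by 400 to get (x - 6)²/16 + (y + 8)²/25 = 1.
Ellipse, center (6, -8), major axis vertical; a² = 25, b² = 16.
c² = a² - b² = 25 - 16 = 9, so c = 3.
Foci lie on the vertical axis through the center: (h, k ± c).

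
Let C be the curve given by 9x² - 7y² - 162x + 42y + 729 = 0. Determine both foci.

Collect terms: 9(x² - 18x) -7(y² - 6y) = -729
Completing the square gives 9(x - 9)² -7(y - 3)² = -729 + 729 - 63 = -63.
Divide by -63: (y - 3)²/9 - (x - 9)²/7 = 1
Hyperbola, center (9, 3), transverse axis vertical; a² = 9, b² = 7.
c² = a² + b² = 9 + 7 = 16, so c = 4.
Foci lie on the vertical axis through the center: (h, k ± c).

(9, -1) and (9, 7)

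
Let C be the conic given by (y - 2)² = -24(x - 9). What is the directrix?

x = 15

Vertex (9, 2); 4p = -24 so p = -6. Opens left.
Directrix is the vertical line x = h − p = 9 − (-6) = 15.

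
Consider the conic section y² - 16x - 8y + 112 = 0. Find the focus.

Only y is squared. Complete the square in y: (y - 4)² = 16(x - 6).
Vertex (6, 4); 4p = 16 so p = 4. Opens right.
Focus is p units from the vertex along the axis: (h + p, k).

(10, 4)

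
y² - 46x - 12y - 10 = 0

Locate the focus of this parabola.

Only y is squared. Complete the square in y: (y - 6)² = 46(x + 1).
Vertex (-1, 6); 4p = 46 so p = 23/2. Opens right.
Focus is p units from the vertex along the axis: (h + p, k).

(21/2, 6)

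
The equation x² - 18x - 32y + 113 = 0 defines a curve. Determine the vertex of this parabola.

Only x is squared. Complete the square in x: (x - 9)² = 32(y - 1).
Vertex (9, 1); 4p = 32 so p = 8. Opens up.

(9, 1)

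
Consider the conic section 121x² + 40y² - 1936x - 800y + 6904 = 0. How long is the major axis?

Group the x- and y-terms: 121(x² - 16x) + 40(y² - 20y) = -6904
Completing the square gives 121(x - 8)² + 40(y - 10)² = -6904 + 7744 + 4000 = 4840.
Dividing both sides by 4840: (x - 8)²/40 + (y - 10)²/121 = 1
Ellipse, center (8, 10), major axis vertical; a² = 121, b² = 40.
a² = 121 so a = 11; the major axis has length 2a = 22.

22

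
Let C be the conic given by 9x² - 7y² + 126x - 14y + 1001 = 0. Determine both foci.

(-7, -13) and (-7, 11)

Rearranging, 9(x² + 14x) -7(y² + 2y) = -1001.
Completing the square gives 9(x + 7)² -7(y + 1)² = -1001 + 441 - 7 = -567.
Divide by -567: (y + 1)²/81 - (x + 7)²/63 = 1
Hyperbola, center (-7, -1), transverse axis vertical; a² = 81, b² = 63.
c² = a² + b² = 81 + 63 = 144, so c = 12.
Foci lie on the vertical axis through the center: (h, k ± c).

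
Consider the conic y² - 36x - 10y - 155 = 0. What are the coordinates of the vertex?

(-5, 5)

Only y is squared. Complete the square in y: (y - 5)² = 36(x + 5).
Vertex (-5, 5); 4p = 36 so p = 9. Opens right.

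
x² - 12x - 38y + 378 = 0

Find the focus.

(6, 37/2)

Only x is squared. Complete the square in x: (x - 6)² = 38(y - 9).
Vertex (6, 9); 4p = 38 so p = 19/2. Opens up.
Focus is p units from the vertex along the axis: (h, k + p).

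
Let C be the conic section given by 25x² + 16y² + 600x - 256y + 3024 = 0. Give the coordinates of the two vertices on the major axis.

(-12, -2) and (-12, 18)

Group the x- and y-terms: 25(x² + 24x) + 16(y² - 16y) = -3024
Complete the square in x and y: 25(x + 12)² + 16(y - 8)² = -3024 + 3600 + 1024 = 1600
Dividing both sides by 1600: (x + 12)²/64 + (y - 8)²/100 = 1
Ellipse, center (-12, 8), major axis vertical; a² = 100, b² = 64.
a = 10. Vertices at (h, k ± a).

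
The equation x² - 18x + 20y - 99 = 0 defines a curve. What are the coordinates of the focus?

Only x is squared. Complete the square in x: (x - 9)² = -20(y - 9).
Vertex (9, 9); 4p = -20 so p = -5. Opens down.
Focus is p units from the vertex along the axis: (h, k + p).

(9, 4)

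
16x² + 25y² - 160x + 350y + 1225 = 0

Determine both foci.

(2, -7) and (8, -7)

Rearranging, 16(x² - 10x) + 25(y² + 14y) = -1225.
Complete the square: 16(x - 5)² + 25(y + 7)² = -1225 + 400 + 1225 = 400
Divide by 400: (x - 5)²/25 + (y + 7)²/16 = 1
Ellipse, center (5, -7), major axis horizontal; a² = 25, b² = 16.
c² = a² - b² = 25 - 16 = 9, so c = 3.
Foci lie on the horizontal axis through the center: (h ± c, k).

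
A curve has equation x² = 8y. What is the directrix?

Vertex (0, 0); 4p = 8 so p = 2. Opens up.
Directrix is the horizontal line y = k − p = 0 − (2) = -2.

y = -2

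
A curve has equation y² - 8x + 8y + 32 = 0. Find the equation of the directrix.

Only y is squared. Complete the square in y: (y + 4)² = 8(x - 2).
Vertex (2, -4); 4p = 8 so p = 2. Opens right.
Directrix is the vertical line x = h − p = 2 − (2) = 0.

x = 0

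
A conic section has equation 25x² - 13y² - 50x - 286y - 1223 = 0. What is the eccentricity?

Rearranging, 25(x² - 2x) -13(y² + 22y) = 1223.
Complete the square: 25(x - 1)² -13(y + 11)² = 1223 + 25 - 1573 = -325
Divide by -325: (y + 11)²/25 - (x - 1)²/13 = 1
Hyperbola, center (1, -11), transverse axis vertical; a² = 25, b² = 13.
c² = a² + b² = 38, so c = √38.
e = c/a = √38/5.

e = √38/5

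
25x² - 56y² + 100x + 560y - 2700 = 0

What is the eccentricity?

Rearranging, 25(x² + 4x) -56(y² - 10y) = 2700.
Complete the square: 25(x + 2)² -56(y - 5)² = 2700 + 100 - 1400 = 1400
Divide by 1400: (x + 2)²/56 - (y - 5)²/25 = 1
Hyperbola, center (-2, 5), transverse axis horizontal; a² = 56, b² = 25.
c² = a² + b² = 81, so c = 9.
e = c/a = 9/2√14 = 9√14/28.

e = 9√14/28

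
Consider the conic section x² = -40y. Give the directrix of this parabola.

y = 10

Vertex (0, 0); 4p = -40 so p = -10. Opens down.
Directrix is the horizontal line y = k − p = 0 − (-10) = 10.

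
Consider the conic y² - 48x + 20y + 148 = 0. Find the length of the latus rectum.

Only y is squared. Complete the square in y: (y + 10)² = 48(x - 1).
Vertex (1, -10); 4p = 48 so p = 12. Opens right.
Latus rectum length = |4p| = 48.

48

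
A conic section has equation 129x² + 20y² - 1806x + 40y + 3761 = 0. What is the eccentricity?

Group: 129(x² - 14x) + 20(y² + 2y) = -3761
Complete the square: 129(x - 7)² + 20(y + 1)² = -3761 + 6321 + 20 = 2580
Dividing both sides by 2580: (x - 7)²/20 + (y + 1)²/129 = 1
Ellipse, center (7, -1), major axis vertical; a² = 129, b² = 20.
c² = a² - b² = 109, so c = √109.
e = c/a = √109/√129 = √14061/129.

e = √14061/129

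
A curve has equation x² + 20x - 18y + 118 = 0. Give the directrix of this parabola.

Only x is squared. Complete the square in x: (x + 10)² = 18(y - 1).
Vertex (-10, 1); 4p = 18 so p = 9/2. Opens up.
Directrix is the horizontal line y = k − p = 1 − (9/2) = -7/2.

y = -7/2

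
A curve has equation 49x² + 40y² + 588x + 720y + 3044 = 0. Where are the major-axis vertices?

(-6, -16) and (-6, -2)

49(x² + 12x) + 40(y² + 18y) = -3044
49(x + 6)² + 40(y + 9)² = -3044 + 1764 + 3240 = 1960
Divide through by 1960 to get (x + 6)²/40 + (y + 9)²/49 = 1.
Ellipse, center (-6, -9), major axis vertical; a² = 49, b² = 40.
a = 7. Vertices at (h, k ± a).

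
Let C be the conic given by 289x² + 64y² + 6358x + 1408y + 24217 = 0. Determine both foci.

(-11, -26) and (-11, 4)

Group: 289(x² + 22x) + 64(y² + 22y) = -24217
Complete the square in x and y: 289(x + 11)² + 64(y + 11)² = -24217 + 34969 + 7744 = 18496
Divide through by 18496 to get (x + 11)²/64 + (y + 11)²/289 = 1.
Ellipse, center (-11, -11), major axis vertical; a² = 289, b² = 64.
c² = a² - b² = 289 - 64 = 225, so c = 15.
Foci lie on the vertical axis through the center: (h, k ± c).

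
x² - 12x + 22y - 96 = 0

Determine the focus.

(6, 1/2)

Only x is squared. Complete the square in x: (x - 6)² = -22(y - 6).
Vertex (6, 6); 4p = -22 so p = -11/2. Opens down.
Focus is p units from the vertex along the axis: (h, k + p).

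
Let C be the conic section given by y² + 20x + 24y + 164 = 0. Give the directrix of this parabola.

x = 4

Only y is squared. Complete the square in y: (y + 12)² = -20(x + 1).
Vertex (-1, -12); 4p = -20 so p = -5. Opens left.
Directrix is the vertical line x = h − p = -1 − (-5) = 4.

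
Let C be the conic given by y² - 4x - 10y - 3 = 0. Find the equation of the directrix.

Only y is squared. Complete the square in y: (y - 5)² = 4(x + 7).
Vertex (-7, 5); 4p = 4 so p = 1. Opens right.
Directrix is the vertical line x = h − p = -7 − (1) = -8.

x = -8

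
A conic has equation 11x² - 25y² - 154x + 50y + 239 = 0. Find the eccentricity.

Group the x- and y-terms: 11(x² - 14x) -25(y² - 2y) = -239
Complete the square: 11(x - 7)² -25(y - 1)² = -239 + 539 - 25 = 275
Divide through by 275 to get (x - 7)²/25 - (y - 1)²/11 = 1.
Hyperbola, center (7, 1), transverse axis horizontal; a² = 25, b² = 11.
c² = a² + b² = 36, so c = 6.
e = c/a = 6/5.

e = 6/5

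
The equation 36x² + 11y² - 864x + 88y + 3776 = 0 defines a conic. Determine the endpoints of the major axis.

Collect terms: 36(x² - 24x) + 11(y² + 8y) = -3776
Completing the square gives 36(x - 12)² + 11(y + 4)² = -3776 + 5184 + 176 = 1584.
Divide by 1584: (x - 12)²/44 + (y + 4)²/144 = 1
Ellipse, center (12, -4), major axis vertical; a² = 144, b² = 44.
a = 12. Vertices at (h, k ± a).

(12, -16) and (12, 8)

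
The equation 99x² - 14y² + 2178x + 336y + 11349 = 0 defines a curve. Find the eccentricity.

Rearranging, 99(x² + 22x) -14(y² - 24y) = -11349.
99(x + 11)² -14(y - 12)² = -11349 + 11979 - 2016 = -1386
Divide through by -1386 to get (y - 12)²/99 - (x + 11)²/14 = 1.
Hyperbola, center (-11, 12), transverse axis vertical; a² = 99, b² = 14.
c² = a² + b² = 113, so c = √113.
e = c/a = √113/3√11 = √1243/33.

e = √1243/33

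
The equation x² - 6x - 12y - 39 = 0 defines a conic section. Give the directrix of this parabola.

y = -7

Only x is squared. Complete the square in x: (x - 3)² = 12(y + 4).
Vertex (3, -4); 4p = 12 so p = 3. Opens up.
Directrix is the horizontal line y = k − p = -4 − (3) = -7.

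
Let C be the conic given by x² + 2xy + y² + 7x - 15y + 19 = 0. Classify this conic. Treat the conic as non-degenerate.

A = 1, B = 2, C = 1.
Discriminant B² − 4AC = 2² − 4·1·1 = 0.
B² − 4AC = 0 ⇒ parabola.

parabola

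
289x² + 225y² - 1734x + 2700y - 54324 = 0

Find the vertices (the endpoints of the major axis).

Group the x- and y-terms: 289(x² - 6x) + 225(y² + 12y) = 54324
289(x - 3)² + 225(y + 6)² = 54324 + 2601 + 8100 = 65025
Divide by 65025: (x - 3)²/225 + (y + 6)²/289 = 1
Ellipse, center (3, -6), major axis vertical; a² = 289, b² = 225.
a = 17. Vertices at (h, k ± a).

(3, -23) and (3, 11)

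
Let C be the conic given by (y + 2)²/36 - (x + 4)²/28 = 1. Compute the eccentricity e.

e = 4/3

Center (-4, -2). The positive term is the y-term, so the transverse axis is vertical; a² = 36, b² = 28.
c² = a² + b² = 64, so c = 8.
e = c/a = 8/6 = 4/3.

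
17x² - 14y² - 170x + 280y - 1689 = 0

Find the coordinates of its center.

(5, 10)

Collect terms: 17(x² - 10x) -14(y² - 20y) = 1689
17(x - 5)² -14(y - 10)² = 1689 + 425 - 1400 = 714
Divide through by 714 to get (x - 5)²/42 - (y - 10)²/51 = 1.
Hyperbola with center (5, 10).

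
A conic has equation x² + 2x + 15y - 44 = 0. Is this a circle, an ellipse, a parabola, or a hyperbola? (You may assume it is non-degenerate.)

No xy term. Coefficients of x² and y² are A = 1, C = 0.
Exactly one squared variable ⇒ parabola.

parabola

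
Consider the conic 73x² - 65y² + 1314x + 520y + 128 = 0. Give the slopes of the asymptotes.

73(x² + 18x) -65(y² - 8y) = -128
Complete the square in x and y: 73(x + 9)² -65(y - 4)² = -128 + 5913 - 1040 = 4745
Dividing both sides by 4745: (x + 9)²/65 - (y - 4)²/73 = 1
Hyperbola, center (-9, 4), transverse axis horizontal; a² = 65, b² = 73.
For a horizontal hyperbola the asymptotes have slope ±b/a.
Here that is ±√73/√65 = ±√4745/65.

√4745/65 and -√4745/65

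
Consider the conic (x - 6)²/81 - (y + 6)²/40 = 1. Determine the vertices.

Center (6, -6). The positive term is the x-term, so the transverse axis is horizontal; a² = 81, b² = 40.
a = 9. Vertices at (h ± a, k).

(-3, -6) and (15, -6)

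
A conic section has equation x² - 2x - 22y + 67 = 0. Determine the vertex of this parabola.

Only x is squared. Complete the square in x: (x - 1)² = 22(y - 3).
Vertex (1, 3); 4p = 22 so p = 11/2. Opens up.

(1, 3)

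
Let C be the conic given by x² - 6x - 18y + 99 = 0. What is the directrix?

y = 1/2

Only x is squared. Complete the square in x: (x - 3)² = 18(y - 5).
Vertex (3, 5); 4p = 18 so p = 9/2. Opens up.
Directrix is the horizontal line y = k − p = 5 − (9/2) = 1/2.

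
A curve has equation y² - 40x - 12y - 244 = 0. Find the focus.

Only y is squared. Complete the square in y: (y - 6)² = 40(x + 7).
Vertex (-7, 6); 4p = 40 so p = 10. Opens right.
Focus is p units from the vertex along the axis: (h + p, k).

(3, 6)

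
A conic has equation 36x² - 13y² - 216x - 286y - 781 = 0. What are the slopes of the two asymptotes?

36(x² - 6x) -13(y² + 22y) = 781
Completing the square gives 36(x - 3)² -13(y + 11)² = 781 + 324 - 1573 = -468.
Dividing both sides by -468: (y + 11)²/36 - (x - 3)²/13 = 1
Hyperbola, center (3, -11), transverse axis vertical; a² = 36, b² = 13.
For a vertical hyperbola the asymptotes have slope ±a/b.
Here that is ±6/√13 = ±6√13/13.

6√13/13 and -6√13/13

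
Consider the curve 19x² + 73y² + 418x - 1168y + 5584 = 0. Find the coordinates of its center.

19(x² + 22x) + 73(y² - 16y) = -5584
19(x + 11)² + 73(y - 8)² = -5584 + 2299 + 4672 = 1387
Divide through by 1387 to get (x + 11)²/73 + (y - 8)²/19 = 1.
Ellipse with center (-11, 8).

(-11, 8)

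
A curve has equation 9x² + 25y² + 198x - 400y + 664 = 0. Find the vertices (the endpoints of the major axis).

Group: 9(x² + 22x) + 25(y² - 16y) = -664
Complete the square: 9(x + 11)² + 25(y - 8)² = -664 + 1089 + 1600 = 2025
Dividing both sides by 2025: (x + 11)²/225 + (y - 8)²/81 = 1
Ellipse, center (-11, 8), major axis horizontal; a² = 225, b² = 81.
a = 15. Vertices at (h ± a, k).

(-26, 8) and (4, 8)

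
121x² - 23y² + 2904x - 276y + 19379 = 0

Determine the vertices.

(-12, -17) and (-12, 5)

Rearranging, 121(x² + 24x) -23(y² + 12y) = -19379.
Complete the square: 121(x + 12)² -23(y + 6)² = -19379 + 17424 - 828 = -2783
Dividing both sides by -2783: (y + 6)²/121 - (x + 12)²/23 = 1
Hyperbola, center (-12, -6), transverse axis vertical; a² = 121, b² = 23.
a = 11. Vertices at (h, k ± a).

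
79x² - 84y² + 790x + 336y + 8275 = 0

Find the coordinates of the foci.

(-5, 2 - √163) and (-5, 2 + √163)

Collect terms: 79(x² + 10x) -84(y² - 4y) = -8275
Completing the square gives 79(x + 5)² -84(y - 2)² = -8275 + 1975 - 336 = -6636.
Divide by -6636: (y - 2)²/79 - (x + 5)²/84 = 1
Hyperbola, center (-5, 2), transverse axis vertical; a² = 79, b² = 84.
c² = a² + b² = 79 + 84 = 163, so c = √163.
Foci lie on the vertical axis through the center: (h, k ± c).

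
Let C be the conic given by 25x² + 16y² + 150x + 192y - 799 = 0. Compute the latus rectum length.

Collect terms: 25(x² + 6x) + 16(y² + 12y) = 799
Complete the square in x and y: 25(x + 3)² + 16(y + 6)² = 799 + 225 + 576 = 1600
Divide through by 1600 to get (x + 3)²/64 + (y + 6)²/100 = 1.
Ellipse, center (-3, -6), major axis vertical; a² = 100, b² = 64.
Latus rectum length = 2b²/a = 2·64/10 = 64/5.

64/5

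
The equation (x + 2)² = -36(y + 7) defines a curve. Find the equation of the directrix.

y = 2

Vertex (-2, -7); 4p = -36 so p = -9. Opens down.
Directrix is the horizontal line y = k − p = -7 − (-9) = 2.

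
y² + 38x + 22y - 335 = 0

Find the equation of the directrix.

Only y is squared. Complete the square in y: (y + 11)² = -38(x - 12).
Vertex (12, -11); 4p = -38 so p = -19/2. Opens left.
Directrix is the vertical line x = h − p = 12 − (-19/2) = 43/2.

x = 43/2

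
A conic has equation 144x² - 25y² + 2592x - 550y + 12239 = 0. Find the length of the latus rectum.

Rearranging, 144(x² + 18x) -25(y² + 22y) = -12239.
Complete the square in x and y: 144(x + 9)² -25(y + 11)² = -12239 + 11664 - 3025 = -3600
Divide through by -3600 to get (y + 11)²/144 - (x + 9)²/25 = 1.
Hyperbola, center (-9, -11), transverse axis vertical; a² = 144, b² = 25.
Latus rectum length = 2b²/a = 2·25/12 = 25/6.

25/6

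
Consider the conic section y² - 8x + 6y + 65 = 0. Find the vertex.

Only y is squared. Complete the square in y: (y + 3)² = 8(x - 7).
Vertex (7, -3); 4p = 8 so p = 2. Opens right.

(7, -3)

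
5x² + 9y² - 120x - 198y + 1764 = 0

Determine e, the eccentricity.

e = 2/3

Group: 5(x² - 24x) + 9(y² - 22y) = -1764
Completing the square gives 5(x - 12)² + 9(y - 11)² = -1764 + 720 + 1089 = 45.
Dividing both sides by 45: (x - 12)²/9 + (y - 11)²/5 = 1
Ellipse, center (12, 11), major axis horizontal; a² = 9, b² = 5.
c² = a² - b² = 4, so c = 2.
e = c/a = 2/3.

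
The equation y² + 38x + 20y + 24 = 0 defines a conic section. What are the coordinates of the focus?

Only y is squared. Complete the square in y: (y + 10)² = -38(x - 2).
Vertex (2, -10); 4p = -38 so p = -19/2. Opens left.
Focus is p units from the vertex along the axis: (h + p, k).

(-15/2, -10)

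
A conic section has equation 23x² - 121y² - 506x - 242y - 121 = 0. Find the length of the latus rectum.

Collect terms: 23(x² - 22x) -121(y² + 2y) = 121
23(x - 11)² -121(y + 1)² = 121 + 2783 - 121 = 2783
Divide through by 2783 to get (x - 11)²/121 - (y + 1)²/23 = 1.
Hyperbola, center (11, -1), transverse axis horizontal; a² = 121, b² = 23.
Latus rectum length = 2b²/a = 2·23/11 = 46/11.

46/11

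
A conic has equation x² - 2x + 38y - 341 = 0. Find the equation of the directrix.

y = 37/2

Only x is squared. Complete the square in x: (x - 1)² = -38(y - 9).
Vertex (1, 9); 4p = -38 so p = -19/2. Opens down.
Directrix is the horizontal line y = k − p = 9 − (-19/2) = 37/2.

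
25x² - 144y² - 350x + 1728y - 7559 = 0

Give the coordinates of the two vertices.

(-5, 6) and (19, 6)

25(x² - 14x) -144(y² - 12y) = 7559
25(x - 7)² -144(y - 6)² = 7559 + 1225 - 5184 = 3600
Dividing both sides by 3600: (x - 7)²/144 - (y - 6)²/25 = 1
Hyperbola, center (7, 6), transverse axis horizontal; a² = 144, b² = 25.
a = 12. Vertices at (h ± a, k).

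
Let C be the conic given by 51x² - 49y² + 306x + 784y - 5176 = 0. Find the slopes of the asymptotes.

√51/7 and -√51/7

Group the x- and y-terms: 51(x² + 6x) -49(y² - 16y) = 5176
Completing the square gives 51(x + 3)² -49(y - 8)² = 5176 + 459 - 3136 = 2499.
Divide by 2499: (x + 3)²/49 - (y - 8)²/51 = 1
Hyperbola, center (-3, 8), transverse axis horizontal; a² = 49, b² = 51.
For a horizontal hyperbola the asymptotes have slope ±b/a.
Here that is ±√51/7.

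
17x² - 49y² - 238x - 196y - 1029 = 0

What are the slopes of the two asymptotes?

√17/7 and -√17/7

Collect terms: 17(x² - 14x) -49(y² + 4y) = 1029
Complete the square: 17(x - 7)² -49(y + 2)² = 1029 + 833 - 196 = 1666
Divide through by 1666 to get (x - 7)²/98 - (y + 2)²/34 = 1.
Hyperbola, center (7, -2), transverse axis horizontal; a² = 98, b² = 34.
For a horizontal hyperbola the asymptotes have slope ±b/a.
Here that is ±√34/7√2 = ±√17/7.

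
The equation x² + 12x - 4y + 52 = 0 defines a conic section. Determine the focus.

Only x is squared. Complete the square in x: (x + 6)² = 4(y - 4).
Vertex (-6, 4); 4p = 4 so p = 1. Opens up.
Focus is p units from the vertex along the axis: (h, k + p).

(-6, 5)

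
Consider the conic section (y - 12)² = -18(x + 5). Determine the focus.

(-19/2, 12)

Vertex (-5, 12); 4p = -18 so p = -9/2. Opens left.
Focus is p units from the vertex along the axis: (h + p, k).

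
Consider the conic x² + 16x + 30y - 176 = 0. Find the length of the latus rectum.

30

Only x is squared. Complete the square in x: (x + 8)² = -30(y - 8).
Vertex (-8, 8); 4p = -30 so p = -15/2. Opens down.
Latus rectum length = |4p| = 30.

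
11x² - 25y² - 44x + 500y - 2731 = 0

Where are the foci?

Collect terms: 11(x² - 4x) -25(y² - 20y) = 2731
Complete the square: 11(x - 2)² -25(y - 10)² = 2731 + 44 - 2500 = 275
Dividing both sides by 275: (x - 2)²/25 - (y - 10)²/11 = 1
Hyperbola, center (2, 10), transverse axis horizontal; a² = 25, b² = 11.
c² = a² + b² = 25 + 11 = 36, so c = 6.
Foci lie on the horizontal axis through the center: (h ± c, k).

(-4, 10) and (8, 10)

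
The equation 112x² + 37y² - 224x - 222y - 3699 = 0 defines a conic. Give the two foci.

112(x² - 2x) + 37(y² - 6y) = 3699
Completing the square gives 112(x - 1)² + 37(y - 3)² = 3699 + 112 + 333 = 4144.
Divide by 4144: (x - 1)²/37 + (y - 3)²/112 = 1
Ellipse, center (1, 3), major axis vertical; a² = 112, b² = 37.
c² = a² - b² = 112 - 37 = 75, so c = 5√3.
Foci lie on the vertical axis through the center: (h, k ± c).

(1, 3 - 5√3) and (1, 3 + 5√3)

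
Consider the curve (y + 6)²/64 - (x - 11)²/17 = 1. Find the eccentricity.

e = 9/8

Center (11, -6). The positive term is the y-term, so the transverse axis is vertical; a² = 64, b² = 17.
c² = a² + b² = 81, so c = 9.
e = c/a = 9/8.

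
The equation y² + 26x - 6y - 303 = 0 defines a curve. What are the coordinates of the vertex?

(12, 3)

Only y is squared. Complete the square in y: (y - 3)² = -26(x - 12).
Vertex (12, 3); 4p = -26 so p = -13/2. Opens left.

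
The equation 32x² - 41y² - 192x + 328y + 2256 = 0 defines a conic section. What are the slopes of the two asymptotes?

4√82/41 and -4√82/41

32(x² - 6x) -41(y² - 8y) = -2256
32(x - 3)² -41(y - 4)² = -2256 + 288 - 656 = -2624
Divide by -2624: (y - 4)²/64 - (x - 3)²/82 = 1
Hyperbola, center (3, 4), transverse axis vertical; a² = 64, b² = 82.
For a vertical hyperbola the asymptotes have slope ±a/b.
Here that is ±8/√82 = ±4√82/41.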